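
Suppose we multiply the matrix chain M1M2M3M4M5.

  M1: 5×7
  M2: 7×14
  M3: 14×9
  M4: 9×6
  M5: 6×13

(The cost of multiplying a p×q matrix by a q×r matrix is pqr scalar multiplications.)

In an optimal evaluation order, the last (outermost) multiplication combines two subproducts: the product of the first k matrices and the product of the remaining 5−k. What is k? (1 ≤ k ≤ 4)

Adjacent pairs: M1M2 = 5·7·14 = 490; M2M3 = 7·14·9 = 882; M3M4 = 14·9·6 = 756; M4M5 = 9·6·13 = 702.
Length 3: M1..M3: k=1: 0+882+5·7·9=1197; k=2: 490+0+5·14·9=1120 → min 1120 | M2..M4: k=2: 0+756+7·14·6=1344; k=3: 882+0+7·9·6=1260 → min 1260 | M3..M5: k=3: 0+702+14·9·13=2340; k=4: 756+0+14·6·13=1848 → min 1848.
Length 4: M1..M4: k=1: 0+1260+5·7·6=1470; k=2: 490+756+5·14·6=1666; k=3: 1120+0+5·9·6=1390 → min 1390 | M2..M5: k=2: 0+1848+7·14·13=3122; k=3: 882+702+7·9·13=2403; k=4: 1260+0+7·6·13=1806 → min 1806.
Top-level splits: k=1: (M1..M1)·(M2..M5) → 0+1806+5·7·13 = 2261; k=2: (M1..M2)·(M3..M5) → 490+1848+5·14·13 = 3248; k=3: (M1..M3)·(M4..M5) → 1120+702+5·9·13 = 2407; k=4: (M1..M4)·(M5..M5) → 1390+0+5·6·13 = 1780.
Best split is after M4, i.e. k = 4.

4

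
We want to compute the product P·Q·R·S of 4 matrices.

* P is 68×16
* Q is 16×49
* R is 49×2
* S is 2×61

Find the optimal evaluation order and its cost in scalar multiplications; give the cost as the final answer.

12040

Adjacent pairs: PQ = 68·16·49 = 53312; QR = 16·49·2 = 1568; RS = 49·2·61 = 5978.
Length 3: P..R: k=1: 0+1568+68·16·2=3744; k=2: 53312+0+68·49·2=59976 → min 3744 | Q..S: k=2: 0+5978+16·49·61=53802; k=3: 1568+0+16·2·61=3520 → min 3520.
Length 4: P..S: k=1: 0+3520+68·16·61=69888; k=2: 53312+5978+68·49·61=262542; k=3: 3744+0+68·2·61=12040 → min 12040.
Optimal parenthesization: ((P·(Q·R))·S) with cost 12040.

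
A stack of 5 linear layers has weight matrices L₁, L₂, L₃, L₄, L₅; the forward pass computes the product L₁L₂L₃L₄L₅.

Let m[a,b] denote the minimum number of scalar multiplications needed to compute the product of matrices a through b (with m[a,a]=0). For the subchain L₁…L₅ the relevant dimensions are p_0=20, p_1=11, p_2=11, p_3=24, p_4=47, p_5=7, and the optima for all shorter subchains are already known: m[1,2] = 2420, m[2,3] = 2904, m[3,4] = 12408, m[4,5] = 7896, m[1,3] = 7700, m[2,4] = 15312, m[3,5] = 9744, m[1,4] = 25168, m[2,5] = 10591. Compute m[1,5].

m[1,5] = min over k∈[1,4] of m[1,k]+m[k+1,5]+p_{0}·p_k·p_{5}.
k=1: 0 + 10591 + 20·11·7 = 12131; k=2: 2420 + 9744 + 20·11·7 = 13704; k=3: 7700 + 7896 + 20·24·7 = 18956; k=4: 25168 + 0 + 20·47·7 = 31748.
Minimum: 12131 at k=1.

12131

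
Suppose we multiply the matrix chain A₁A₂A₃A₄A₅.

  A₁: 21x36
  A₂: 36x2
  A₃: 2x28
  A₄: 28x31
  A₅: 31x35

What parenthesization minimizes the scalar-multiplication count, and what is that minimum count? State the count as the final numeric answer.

Adjacent pairs: A₁A₂ = 21·36·2 = 1512; A₂A₃ = 36·2·28 = 2016; A₃A₄ = 2·28·31 = 1736; A₄A₅ = 28·31·35 = 30380.
Length 3: A₁..A₃: k=1: 0+2016+21·36·28=23184; k=2: 1512+0+21·2·28=2688 → min 2688 | A₂..A₄: k=2: 0+1736+36·2·31=3968; k=3: 2016+0+36·28·31=33264 → min 3968 | A₃..A₅: k=3: 0+30380+2·28·35=32340; k=4: 1736+0+2·31·35=3906 → min 3906.
Length 4: A₁..A₄: k=1: 0+3968+21·36·31=27404; k=2: 1512+1736+21·2·31=4550; k=3: 2688+0+21·28·31=20916 → min 4550 | A₂..A₅: k=2: 0+3906+36·2·35=6426; k=3: 2016+30380+36·28·35=67676; k=4: 3968+0+36·31·35=43028 → min 6426.
Length 5: A₁..A₅: k=1: 0+6426+21·36·35=32886; k=2: 1512+3906+21·2·35=6888; k=3: 2688+30380+21·28·35=53648; k=4: 4550+0+21·31·35=27335 → min 6888.
Optimal parenthesization: ((A₁A₂)((A₃A₄)A₅)) with cost 6888.

6888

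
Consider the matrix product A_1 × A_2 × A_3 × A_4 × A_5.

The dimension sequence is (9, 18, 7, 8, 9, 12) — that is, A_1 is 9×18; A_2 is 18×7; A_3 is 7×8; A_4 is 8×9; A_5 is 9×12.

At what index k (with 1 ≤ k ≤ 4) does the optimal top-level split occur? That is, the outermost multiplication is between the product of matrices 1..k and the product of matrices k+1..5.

2

Adjacent pairs: A_1A_2 = 9·18·7 = 1134; A_2A_3 = 18·7·8 = 1008; A_3A_4 = 7·8·9 = 504; A_4A_5 = 8·9·12 = 864.
Length 3: A_1..A_3: k=1: 0+1008+9·18·8=2304; k=2: 1134+0+9·7·8=1638 → min 1638 | A_2..A_4: k=2: 0+504+18·7·9=1638; k=3: 1008+0+18·8·9=2304 → min 1638 | A_3..A_5: k=3: 0+864+7·8·12=1536; k=4: 504+0+7·9·12=1260 → min 1260.
Length 4: A_1..A_4: k=1: 0+1638+9·18·9=3096; k=2: 1134+504+9·7·9=2205; k=3: 1638+0+9·8·9=2286 → min 2205 | A_2..A_5: k=2: 0+1260+18·7·12=2772; k=3: 1008+864+18·8·12=3600; k=4: 1638+0+18·9·12=3582 → min 2772.
Top-level splits: k=1: (A_1..A_1)·(A_2..A_5) → 0+2772+9·18·12 = 4716; k=2: (A_1..A_2)·(A_3..A_5) → 1134+1260+9·7·12 = 3150; k=3: (A_1..A_3)·(A_4..A_5) → 1638+864+9·8·12 = 3366; k=4: (A_1..A_4)·(A_5..A_5) → 2205+0+9·9·12 = 3177.
Best split is after A_2, i.e. k = 2.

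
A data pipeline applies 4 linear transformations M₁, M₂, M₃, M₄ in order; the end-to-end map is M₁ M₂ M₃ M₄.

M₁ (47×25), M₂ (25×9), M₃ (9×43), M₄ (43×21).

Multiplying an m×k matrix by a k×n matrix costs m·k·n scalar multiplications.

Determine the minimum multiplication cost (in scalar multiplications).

27585

Adjacent pairs: M₁M₂ = 47·25·9 = 10575; M₂M₃ = 25·9·43 = 9675; M₃M₄ = 9·43·21 = 8127.
Length 3: M₁..M₃: k=1: 0+9675+47·25·43=60200; k=2: 10575+0+47·9·43=28764 → min 28764 | M₂..M₄: k=2: 0+8127+25·9·21=12852; k=3: 9675+0+25·43·21=32250 → min 12852.
Length 4: M₁..M₄: k=1: 0+12852+47·25·21=37527; k=2: 10575+8127+47·9·21=27585; k=3: 28764+0+47·43·21=71205 → min 27585.
Optimal order: ((M₁ M₂) (M₃ M₄)) with cost 27585.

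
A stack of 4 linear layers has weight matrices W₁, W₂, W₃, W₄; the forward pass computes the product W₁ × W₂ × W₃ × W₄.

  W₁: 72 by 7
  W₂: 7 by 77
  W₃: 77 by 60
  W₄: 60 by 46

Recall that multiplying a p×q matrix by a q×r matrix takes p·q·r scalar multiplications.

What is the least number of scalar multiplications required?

74844

Adjacent pairs: W₁W₂ = 72·7·77 = 38808; W₂W₃ = 7·77·60 = 32340; W₃W₄ = 77·60·46 = 212520.
Length 3: W₁..W₃: k=1: 0+32340+72·7·60=62580; k=2: 38808+0+72·77·60=371448 → min 62580 | W₂..W₄: k=2: 0+212520+7·77·46=237314; k=3: 32340+0+7·60·46=51660 → min 51660.
Length 4: W₁..W₄: k=1: 0+51660+72·7·46=74844; k=2: 38808+212520+72·77·46=506352; k=3: 62580+0+72·60·46=261300 → min 74844.
Optimal order: (W₁ × ((W₂ × W₃) × W₄)) with cost 74844.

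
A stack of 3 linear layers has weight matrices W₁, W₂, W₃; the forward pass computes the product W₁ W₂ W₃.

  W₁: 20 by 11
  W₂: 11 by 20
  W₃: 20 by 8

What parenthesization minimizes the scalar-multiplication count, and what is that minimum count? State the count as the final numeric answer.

(W₁ (W₂ W₃)): cost 3520.
((W₁ W₂) W₃): cost 7600.
Optimal: (W₁ (W₂ W₃)) with cost 3520.

3520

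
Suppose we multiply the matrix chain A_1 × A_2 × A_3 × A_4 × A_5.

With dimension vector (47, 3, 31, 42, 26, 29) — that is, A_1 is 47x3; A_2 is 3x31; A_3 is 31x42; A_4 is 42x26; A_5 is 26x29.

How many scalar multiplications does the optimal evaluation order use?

Adjacent pairs: A_1A_2 = 47·3·31 = 4371; A_2A_3 = 3·31·42 = 3906; A_3A_4 = 31·42·26 = 33852; A_4A_5 = 42·26·29 = 31668.
Length 3: A_1..A_3: k=1: 0+3906+47·3·42=9828; k=2: 4371+0+47·31·42=65565 → min 9828 | A_2..A_4: k=2: 0+33852+3·31·26=36270; k=3: 3906+0+3·42·26=7182 → min 7182 | A_3..A_5: k=3: 0+31668+31·42·29=69426; k=4: 33852+0+31·26·29=57226 → min 57226.
Length 4: A_1..A_4: k=1: 0+7182+47·3·26=10848; k=2: 4371+33852+47·31·26=76105; k=3: 9828+0+47·42·26=61152 → min 10848 | A_2..A_5: k=2: 0+57226+3·31·29=59923; k=3: 3906+31668+3·42·29=39228; k=4: 7182+0+3·26·29=9444 → min 9444.
Length 5: A_1..A_5: k=1: 0+9444+47·3·29=13533; k=2: 4371+57226+47·31·29=103850; k=3: 9828+31668+47·42·29=98742; k=4: 10848+0+47·26·29=46286 → min 13533.
Optimal order: (A_1 × (((A_2 × A_3) × A_4) × A_5)) with cost 13533.

13533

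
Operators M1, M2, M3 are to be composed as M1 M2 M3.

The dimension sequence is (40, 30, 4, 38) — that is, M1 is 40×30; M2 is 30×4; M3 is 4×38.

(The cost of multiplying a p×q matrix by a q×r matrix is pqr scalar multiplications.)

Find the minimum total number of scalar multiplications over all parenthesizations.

10880

Order (M1 (M2 M3)): (M2 M3): 30×4 by 4×38 → 30×38, cost 30·4·38 = 4560; (M1 (M2 M3)): 40×30 by 30×38 → 40×38, cost 40·30·38 = 45600; cumulative 50160. Total 50160.
Order ((M1 M2) M3): (M1 M2): 40×30 by 30×4 → 40×4, cost 40·30·4 = 4800; ((M1 M2) M3): 40×4 by 4×38 → 40×38, cost 40·4·38 = 6080; cumulative 10880. Total 10880.
Minimum: 10880.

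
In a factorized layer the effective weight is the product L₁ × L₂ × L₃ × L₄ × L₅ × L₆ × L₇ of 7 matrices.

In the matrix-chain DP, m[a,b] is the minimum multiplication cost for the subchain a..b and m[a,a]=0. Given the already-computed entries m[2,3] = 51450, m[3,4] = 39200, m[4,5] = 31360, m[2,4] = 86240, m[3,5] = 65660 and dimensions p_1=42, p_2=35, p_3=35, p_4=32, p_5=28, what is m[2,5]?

m[2,5] = min over k∈[2,4] of m[2,k]+m[k+1,5]+p_{1}·p_k·p_{5}.
k=2: 0 + 65660 + 42·35·28 = 106820; k=3: 51450 + 31360 + 42·35·28 = 123970; k=4: 86240 + 0 + 42·32·28 = 123872.
Minimum: 106820 at k=2.

106820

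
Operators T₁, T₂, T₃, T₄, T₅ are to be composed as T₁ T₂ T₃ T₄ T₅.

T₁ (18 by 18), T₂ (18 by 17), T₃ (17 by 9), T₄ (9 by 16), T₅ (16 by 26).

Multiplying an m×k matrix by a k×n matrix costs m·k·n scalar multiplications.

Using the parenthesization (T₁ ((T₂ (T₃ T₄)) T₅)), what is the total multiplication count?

(T₃ T₄): 17×9 by 9×16 → 17×16, cost 17·9·16 = 2448
(T₂ (T₃ T₄)): 18×17 by 17×16 → 18×16, cost 18·17·16 = 4896; cumulative 7344
((T₂ (T₃ T₄)) T₅): 18×16 by 16×26 → 18×26, cost 18·16·26 = 7488; cumulative 14832
(T₁ ((T₂ (T₃ T₄)) T₅)): 18×18 by 18×26 → 18×26, cost 18·18·26 = 8424; cumulative 23256
Total: 23256 scalar multiplications.

23256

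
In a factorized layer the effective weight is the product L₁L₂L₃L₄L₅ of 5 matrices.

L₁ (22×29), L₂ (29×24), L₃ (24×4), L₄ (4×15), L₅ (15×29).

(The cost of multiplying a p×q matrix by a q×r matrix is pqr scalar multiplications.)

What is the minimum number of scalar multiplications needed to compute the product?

Adjacent pairs: L₁L₂ = 22·29·24 = 15312; L₂L₃ = 29·24·4 = 2784; L₃L₄ = 24·4·15 = 1440; L₄L₅ = 4·15·29 = 1740.
Length 3: L₁..L₃: k=1: 0+2784+22·29·4=5336; k=2: 15312+0+22·24·4=17424 → min 5336 | L₂..L₄: k=2: 0+1440+29·24·15=11880; k=3: 2784+0+29·4·15=4524 → min 4524 | L₃..L₅: k=3: 0+1740+24·4·29=4524; k=4: 1440+0+24·15·29=11880 → min 4524.
Length 4: L₁..L₄: k=1: 0+4524+22·29·15=14094; k=2: 15312+1440+22·24·15=24672; k=3: 5336+0+22·4·15=6656 → min 6656 | L₂..L₅: k=2: 0+4524+29·24·29=24708; k=3: 2784+1740+29·4·29=7888; k=4: 4524+0+29·15·29=17139 → min 7888.
Length 5: L₁..L₅: k=1: 0+7888+22·29·29=26390; k=2: 15312+4524+22·24·29=35148; k=3: 5336+1740+22·4·29=9628; k=4: 6656+0+22·15·29=16226 → min 9628.
Optimal order: ((L₁(L₂L₃))(L₄L₅)) with cost 9628.

9628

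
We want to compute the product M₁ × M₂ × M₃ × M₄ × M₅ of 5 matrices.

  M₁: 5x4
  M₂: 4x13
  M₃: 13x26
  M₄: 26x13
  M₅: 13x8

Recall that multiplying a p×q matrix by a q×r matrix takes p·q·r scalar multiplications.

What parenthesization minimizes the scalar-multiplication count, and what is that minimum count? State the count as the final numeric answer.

Adjacent pairs: M₁M₂ = 5·4·13 = 260; M₂M₃ = 4·13·26 = 1352; M₃M₄ = 13·26·13 = 4394; M₄M₅ = 26·13·8 = 2704.
Length 3: M₁..M₃: k=1: 0+1352+5·4·26=1872; k=2: 260+0+5·13·26=1950 → min 1872 | M₂..M₄: k=2: 0+4394+4·13·13=5070; k=3: 1352+0+4·26·13=2704 → min 2704 | M₃..M₅: k=3: 0+2704+13·26·8=5408; k=4: 4394+0+13·13·8=5746 → min 5408.
Length 4: M₁..M₄: k=1: 0+2704+5·4·13=2964; k=2: 260+4394+5·13·13=5499; k=3: 1872+0+5·26·13=3562 → min 2964 | M₂..M₅: k=2: 0+5408+4·13·8=5824; k=3: 1352+2704+4·26·8=4888; k=4: 2704+0+4·13·8=3120 → min 3120.
Length 5: M₁..M₅: k=1: 0+3120+5·4·8=3280; k=2: 260+5408+5·13·8=6188; k=3: 1872+2704+5·26·8=5616; k=4: 2964+0+5·13·8=3484 → min 3280.
Optimal parenthesization: (M₁ × (((M₂ × M₃) × M₄) × M₅)) with cost 3280.

3280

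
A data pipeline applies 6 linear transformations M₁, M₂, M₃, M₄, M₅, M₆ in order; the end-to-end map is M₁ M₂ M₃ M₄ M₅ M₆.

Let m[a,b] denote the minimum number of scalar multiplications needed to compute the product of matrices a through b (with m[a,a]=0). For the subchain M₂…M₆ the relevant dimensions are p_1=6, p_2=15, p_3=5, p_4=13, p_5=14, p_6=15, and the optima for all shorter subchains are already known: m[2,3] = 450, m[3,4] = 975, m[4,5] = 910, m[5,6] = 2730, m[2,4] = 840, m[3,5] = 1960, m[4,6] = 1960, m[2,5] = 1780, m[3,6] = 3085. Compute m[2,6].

2860

m[2,6] = min over k∈[2,5] of m[2,k]+m[k+1,6]+p_{1}·p_k·p_{6}.
k=2: 0 + 3085 + 6·15·15 = 4435; k=3: 450 + 1960 + 6·5·15 = 2860; k=4: 840 + 2730 + 6·13·15 = 4740; k=5: 1780 + 0 + 6·14·15 = 3040.
Minimum: 2860 at k=3.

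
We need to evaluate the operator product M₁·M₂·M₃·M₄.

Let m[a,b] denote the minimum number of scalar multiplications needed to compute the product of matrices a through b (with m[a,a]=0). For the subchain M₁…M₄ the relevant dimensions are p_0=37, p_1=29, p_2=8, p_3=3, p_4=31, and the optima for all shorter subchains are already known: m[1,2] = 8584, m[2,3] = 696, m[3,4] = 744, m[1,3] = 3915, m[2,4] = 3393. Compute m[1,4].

7356

m[1,4] = min over k∈[1,3] of m[1,k]+m[k+1,4]+p_{0}·p_k·p_{4}.
k=1: 0 + 3393 + 37·29·31 = 36656; k=2: 8584 + 744 + 37·8·31 = 18504; k=3: 3915 + 0 + 37·3·31 = 7356.
Minimum: 7356 at k=3.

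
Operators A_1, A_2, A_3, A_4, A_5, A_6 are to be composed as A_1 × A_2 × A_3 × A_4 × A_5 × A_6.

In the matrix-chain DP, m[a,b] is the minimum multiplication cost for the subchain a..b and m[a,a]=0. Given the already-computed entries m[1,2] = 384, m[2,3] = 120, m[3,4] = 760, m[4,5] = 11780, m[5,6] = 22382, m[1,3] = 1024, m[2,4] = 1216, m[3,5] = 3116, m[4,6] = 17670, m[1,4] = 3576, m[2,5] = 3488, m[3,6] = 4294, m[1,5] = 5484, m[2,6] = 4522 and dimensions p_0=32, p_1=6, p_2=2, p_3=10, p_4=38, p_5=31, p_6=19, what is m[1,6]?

m[1,6] = min over k∈[1,5] of m[1,k]+m[k+1,6]+p_{0}·p_k·p_{6}.
k=1: 0 + 4522 + 32·6·19 = 8170; k=2: 384 + 4294 + 32·2·19 = 5894; k=3: 1024 + 17670 + 32·10·19 = 24774; k=4: 3576 + 22382 + 32·38·19 = 49062; k=5: 5484 + 0 + 32·31·19 = 24332.
Minimum: 5894 at k=2.

5894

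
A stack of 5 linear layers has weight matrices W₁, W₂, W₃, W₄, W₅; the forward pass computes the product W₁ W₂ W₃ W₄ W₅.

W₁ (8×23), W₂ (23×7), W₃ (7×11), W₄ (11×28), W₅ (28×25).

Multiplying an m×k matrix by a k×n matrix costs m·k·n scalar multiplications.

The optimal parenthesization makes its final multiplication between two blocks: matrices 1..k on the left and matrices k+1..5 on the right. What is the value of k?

2

Adjacent pairs: W₁W₂ = 8·23·7 = 1288; W₂W₃ = 23·7·11 = 1771; W₃W₄ = 7·11·28 = 2156; W₄W₅ = 11·28·25 = 7700.
Length 3: W₁..W₃: k=1: 0+1771+8·23·11=3795; k=2: 1288+0+8·7·11=1904 → min 1904 | W₂..W₄: k=2: 0+2156+23·7·28=6664; k=3: 1771+0+23·11·28=8855 → min 6664 | W₃..W₅: k=3: 0+7700+7·11·25=9625; k=4: 2156+0+7·28·25=7056 → min 7056.
Length 4: W₁..W₄: k=1: 0+6664+8·23·28=11816; k=2: 1288+2156+8·7·28=5012; k=3: 1904+0+8·11·28=4368 → min 4368 | W₂..W₅: k=2: 0+7056+23·7·25=11081; k=3: 1771+7700+23·11·25=15796; k=4: 6664+0+23·28·25=22764 → min 11081.
Top-level splits: k=1: (W₁..W₁)·(W₂..W₅) → 0+11081+8·23·25 = 15681; k=2: (W₁..W₂)·(W₃..W₅) → 1288+7056+8·7·25 = 9744; k=3: (W₁..W₃)·(W₄..W₅) → 1904+7700+8·11·25 = 11804; k=4: (W₁..W₄)·(W₅..W₅) → 4368+0+8·28·25 = 9968.
Best split is after W₂, i.e. k = 2.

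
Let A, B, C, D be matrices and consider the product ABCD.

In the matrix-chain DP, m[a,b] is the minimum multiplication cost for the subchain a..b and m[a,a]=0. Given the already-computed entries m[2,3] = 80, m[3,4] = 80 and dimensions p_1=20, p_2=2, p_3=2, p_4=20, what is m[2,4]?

m[2,4] = min over k∈[2,3] of m[2,k]+m[k+1,4]+p_{1}·p_k·p_{4}.
k=2: 0 + 80 + 20·2·20 = 880; k=3: 80 + 0 + 20·2·20 = 880.
Minimum: 880 at k=2.

880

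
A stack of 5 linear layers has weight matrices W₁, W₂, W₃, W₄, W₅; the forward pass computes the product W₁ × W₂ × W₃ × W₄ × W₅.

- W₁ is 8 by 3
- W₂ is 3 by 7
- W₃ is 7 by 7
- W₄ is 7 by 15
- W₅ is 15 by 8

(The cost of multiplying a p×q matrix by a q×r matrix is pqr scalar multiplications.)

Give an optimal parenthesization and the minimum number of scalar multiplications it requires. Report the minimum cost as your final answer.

Adjacent pairs: W₁W₂ = 8·3·7 = 168; W₂W₃ = 3·7·7 = 147; W₃W₄ = 7·7·15 = 735; W₄W₅ = 7·15·8 = 840.
Length 3: W₁..W₃: k=1: 0+147+8·3·7=315; k=2: 168+0+8·7·7=560 → min 315 | W₂..W₄: k=2: 0+735+3·7·15=1050; k=3: 147+0+3·7·15=462 → min 462 | W₃..W₅: k=3: 0+840+7·7·8=1232; k=4: 735+0+7·15·8=1575 → min 1232.
Length 4: W₁..W₄: k=1: 0+462+8·3·15=822; k=2: 168+735+8·7·15=1743; k=3: 315+0+8·7·15=1155 → min 822 | W₂..W₅: k=2: 0+1232+3·7·8=1400; k=3: 147+840+3·7·8=1155; k=4: 462+0+3·15·8=822 → min 822.
Length 5: W₁..W₅: k=1: 0+822+8·3·8=1014; k=2: 168+1232+8·7·8=1848; k=3: 315+840+8·7·8=1603; k=4: 822+0+8·15·8=1782 → min 1014.
Optimal parenthesization: (W₁ × (((W₂ × W₃) × W₄) × W₅)) with cost 1014.

1014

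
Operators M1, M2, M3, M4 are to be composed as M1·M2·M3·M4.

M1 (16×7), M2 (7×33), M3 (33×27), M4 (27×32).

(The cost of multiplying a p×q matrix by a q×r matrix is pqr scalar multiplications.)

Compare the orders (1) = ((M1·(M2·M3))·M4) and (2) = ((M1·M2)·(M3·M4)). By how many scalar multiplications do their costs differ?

26019

Order (1) = ((M1·(M2·M3))·M4): (M2·M3): 7×33 by 33×27 → 7×27, cost 7·33·27 = 6237; (M1·(M2·M3)): 16×7 by 7×27 → 16×27, cost 16·7·27 = 3024; cumulative 9261; ((M1·(M2·M3))·M4): 16×27 by 27×32 → 16×32, cost 16·27·32 = 13824; cumulative 23085. Total 23085.
Order (2) = ((M1·M2)·(M3·M4)): (M1·M2): 16×7 by 7×33 → 16×33, cost 16·7·33 = 3696; (M3·M4): 33×27 by 27×32 → 33×32, cost 33·27·32 = 28512; ((M1·M2)·(M3·M4)): 16×33 by 33×32 → 16×32, cost 16·33·32 = 16896; cumulative 49104. Total 49104.
Difference: |23085 − 49104| = 26019.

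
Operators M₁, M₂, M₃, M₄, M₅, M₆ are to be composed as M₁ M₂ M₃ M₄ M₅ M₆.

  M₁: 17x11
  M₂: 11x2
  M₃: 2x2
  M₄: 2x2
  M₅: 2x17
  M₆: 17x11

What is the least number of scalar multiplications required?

Adjacent pairs: M₁M₂ = 17·11·2 = 374; M₂M₃ = 11·2·2 = 44; M₃M₄ = 2·2·2 = 8; M₄M₅ = 2·2·17 = 68; M₅M₆ = 2·17·11 = 374.
Length 3: M₁..M₃: k=1: 0+44+17·11·2=418; k=2: 374+0+17·2·2=442 → min 418 | M₂..M₄: k=2: 0+8+11·2·2=52; k=3: 44+0+11·2·2=88 → min 52 | M₃..M₅: k=3: 0+68+2·2·17=136; k=4: 8+0+2·2·17=76 → min 76 | M₄..M₆: k=4: 0+374+2·2·11=418; k=5: 68+0+2·17·11=442 → min 418.
Length 4: M₁..M₄: k=1: 0+52+17·11·2=426; k=2: 374+8+17·2·2=450; k=3: 418+0+17·2·2=486 → min 426 | M₂..M₅: k=2: 0+76+11·2·17=450; k=3: 44+68+11·2·17=486; k=4: 52+0+11·2·17=426 → min 426 | M₃..M₆: k=3: 0+418+2·2·11=462; k=4: 8+374+2·2·11=426; k=5: 76+0+2·17·11=450 → min 426.
Length 5: M₁..M₅: k=1: 0+426+17·11·17=3605; k=2: 374+76+17·2·17=1028; k=3: 418+68+17·2·17=1064; k=4: 426+0+17·2·17=1004 → min 1004 | M₂..M₆: k=2: 0+426+11·2·11=668; k=3: 44+418+11·2·11=704; k=4: 52+374+11·2·11=668; k=5: 426+0+11·17·11=2483 → min 668.
Length 6: M₁..M₆: k=1: 0+668+17·11·11=2725; k=2: 374+426+17·2·11=1174; k=3: 418+418+17·2·11=1210; k=4: 426+374+17·2·11=1174; k=5: 1004+0+17·17·11=4183 → min 1174.
Optimal order: ((M₁ M₂) ((M₃ M₄) (M₅ M₆))) with cost 1174.

1174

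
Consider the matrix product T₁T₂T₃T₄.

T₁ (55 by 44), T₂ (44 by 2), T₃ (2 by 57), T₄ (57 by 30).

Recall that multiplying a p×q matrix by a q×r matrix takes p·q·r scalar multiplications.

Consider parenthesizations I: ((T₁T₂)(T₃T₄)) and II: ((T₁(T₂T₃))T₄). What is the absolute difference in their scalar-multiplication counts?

Order I = ((T₁T₂)(T₃T₄)): (T₁T₂): 55×44 by 44×2 → 55×2, cost 55·44·2 = 4840; (T₃T₄): 2×57 by 57×30 → 2×30, cost 2·57·30 = 3420; ((T₁T₂)(T₃T₄)): 55×2 by 2×30 → 55×30, cost 55·2·30 = 3300; cumulative 11560. Total 11560.
Order II = ((T₁(T₂T₃))T₄): (T₂T₃): 44×2 by 2×57 → 44×57, cost 44·2·57 = 5016; (T₁(T₂T₃)): 55×44 by 44×57 → 55×57, cost 55·44·57 = 137940; cumulative 142956; ((T₁(T₂T₃))T₄): 55×57 by 57×30 → 55×30, cost 55·57·30 = 94050; cumulative 237006. Total 237006.
Difference: |11560 − 237006| = 225446.

225446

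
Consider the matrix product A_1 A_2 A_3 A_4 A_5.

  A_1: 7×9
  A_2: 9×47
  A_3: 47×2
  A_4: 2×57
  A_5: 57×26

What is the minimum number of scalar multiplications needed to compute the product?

Adjacent pairs: A_1A_2 = 7·9·47 = 2961; A_2A_3 = 9·47·2 = 846; A_3A_4 = 47·2·57 = 5358; A_4A_5 = 2·57·26 = 2964.
Length 3: A_1..A_3: k=1: 0+846+7·9·2=972; k=2: 2961+0+7·47·2=3619 → min 972 | A_2..A_4: k=2: 0+5358+9·47·57=29469; k=3: 846+0+9·2·57=1872 → min 1872 | A_3..A_5: k=3: 0+2964+47·2·26=5408; k=4: 5358+0+47·57·26=75012 → min 5408.
Length 4: A_1..A_4: k=1: 0+1872+7·9·57=5463; k=2: 2961+5358+7·47·57=27072; k=3: 972+0+7·2·57=1770 → min 1770 | A_2..A_5: k=2: 0+5408+9·47·26=16406; k=3: 846+2964+9·2·26=4278; k=4: 1872+0+9·57·26=15210 → min 4278.
Length 5: A_1..A_5: k=1: 0+4278+7·9·26=5916; k=2: 2961+5408+7·47·26=16923; k=3: 972+2964+7·2·26=4300; k=4: 1770+0+7·57·26=12144 → min 4300.
Optimal order: ((A_1 (A_2 A_3)) (A_4 A_5)) with cost 4300.

4300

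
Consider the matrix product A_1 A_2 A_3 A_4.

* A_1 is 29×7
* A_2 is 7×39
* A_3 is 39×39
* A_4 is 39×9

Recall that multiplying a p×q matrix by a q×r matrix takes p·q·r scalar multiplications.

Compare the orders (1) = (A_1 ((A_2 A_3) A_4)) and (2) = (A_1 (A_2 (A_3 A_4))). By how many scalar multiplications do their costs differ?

3042

Order (1) = (A_1 ((A_2 A_3) A_4)): (A_2 A_3): 7×39 by 39×39 → 7×39, cost 7·39·39 = 10647; ((A_2 A_3) A_4): 7×39 by 39×9 → 7×9, cost 7·39·9 = 2457; cumulative 13104; (A_1 ((A_2 A_3) A_4)): 29×7 by 7×9 → 29×9, cost 29·7·9 = 1827; cumulative 14931. Total 14931.
Order (2) = (A_1 (A_2 (A_3 A_4))): (A_3 A_4): 39×39 by 39×9 → 39×9, cost 39·39·9 = 13689; (A_2 (A_3 A_4)): 7×39 by 39×9 → 7×9, cost 7·39·9 = 2457; cumulative 16146; (A_1 (A_2 (A_3 A_4))): 29×7 by 7×9 → 29×9, cost 29·7·9 = 1827; cumulative 17973. Total 17973.
Difference: |14931 − 17973| = 3042.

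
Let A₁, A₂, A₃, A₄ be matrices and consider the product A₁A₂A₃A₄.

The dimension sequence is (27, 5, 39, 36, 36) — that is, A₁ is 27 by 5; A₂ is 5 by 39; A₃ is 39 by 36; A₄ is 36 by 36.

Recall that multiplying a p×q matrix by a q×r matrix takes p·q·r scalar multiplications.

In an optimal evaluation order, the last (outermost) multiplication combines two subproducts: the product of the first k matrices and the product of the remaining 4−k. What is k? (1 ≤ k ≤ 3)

Adjacent pairs: A₁A₂ = 27·5·39 = 5265; A₂A₃ = 5·39·36 = 7020; A₃A₄ = 39·36·36 = 50544.
Length 3: A₁..A₃: k=1: 0+7020+27·5·36=11880; k=2: 5265+0+27·39·36=43173 → min 11880 | A₂..A₄: k=2: 0+50544+5·39·36=57564; k=3: 7020+0+5·36·36=13500 → min 13500.
Top-level splits: k=1: (A₁..A₁)·(A₂..A₄) → 0+13500+27·5·36 = 18360; k=2: (A₁..A₂)·(A₃..A₄) → 5265+50544+27·39·36 = 93717; k=3: (A₁..A₃)·(A₄..A₄) → 11880+0+27·36·36 = 46872.
Best split is after A₁, i.e. k = 1.

1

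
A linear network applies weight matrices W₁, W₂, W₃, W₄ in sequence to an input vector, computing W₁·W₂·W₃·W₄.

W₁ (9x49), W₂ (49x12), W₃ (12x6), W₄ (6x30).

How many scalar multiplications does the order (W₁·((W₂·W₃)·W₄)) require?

(W₂·W₃): 49×12 by 12×6 → 49×6, cost 49·12·6 = 3528
((W₂·W₃)·W₄): 49×6 by 6×30 → 49×30, cost 49·6·30 = 8820; cumulative 12348
(W₁·((W₂·W₃)·W₄)): 9×49 by 49×30 → 9×30, cost 9·49·30 = 13230; cumulative 25578
Total: 25578 scalar multiplications.

25578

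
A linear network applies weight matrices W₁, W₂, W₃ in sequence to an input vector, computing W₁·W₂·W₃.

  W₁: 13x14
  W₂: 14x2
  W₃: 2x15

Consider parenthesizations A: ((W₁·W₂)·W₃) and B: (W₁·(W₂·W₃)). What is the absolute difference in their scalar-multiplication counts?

2396

Order A = ((W₁·W₂)·W₃): (W₁·W₂): 13×14 by 14×2 → 13×2, cost 13·14·2 = 364; ((W₁·W₂)·W₃): 13×2 by 2×15 → 13×15, cost 13·2·15 = 390; cumulative 754. Total 754.
Order B = (W₁·(W₂·W₃)): (W₂·W₃): 14×2 by 2×15 → 14×15, cost 14·2·15 = 420; (W₁·(W₂·W₃)): 13×14 by 14×15 → 13×15, cost 13·14·15 = 2730; cumulative 3150. Total 3150.
Difference: |754 − 3150| = 2396.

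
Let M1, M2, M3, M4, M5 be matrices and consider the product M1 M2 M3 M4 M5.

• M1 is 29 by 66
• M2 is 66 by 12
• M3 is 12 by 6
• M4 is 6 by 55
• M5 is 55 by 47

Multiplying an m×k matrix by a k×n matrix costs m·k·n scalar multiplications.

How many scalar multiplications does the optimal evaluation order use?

39924

Adjacent pairs: M1M2 = 29·66·12 = 22968; M2M3 = 66·12·6 = 4752; M3M4 = 12·6·55 = 3960; M4M5 = 6·55·47 = 15510.
Length 3: M1..M3: k=1: 0+4752+29·66·6=16236; k=2: 22968+0+29·12·6=25056 → min 16236 | M2..M4: k=2: 0+3960+66·12·55=47520; k=3: 4752+0+66·6·55=26532 → min 26532 | M3..M5: k=3: 0+15510+12·6·47=18894; k=4: 3960+0+12·55·47=34980 → min 18894.
Length 4: M1..M4: k=1: 0+26532+29·66·55=131802; k=2: 22968+3960+29·12·55=46068; k=3: 16236+0+29·6·55=25806 → min 25806 | M2..M5: k=2: 0+18894+66·12·47=56118; k=3: 4752+15510+66·6·47=38874; k=4: 26532+0+66·55·47=197142 → min 38874.
Length 5: M1..M5: k=1: 0+38874+29·66·47=128832; k=2: 22968+18894+29·12·47=58218; k=3: 16236+15510+29·6·47=39924; k=4: 25806+0+29·55·47=100771 → min 39924.
Optimal order: ((M1 (M2 M3)) (M4 M5)) with cost 39924.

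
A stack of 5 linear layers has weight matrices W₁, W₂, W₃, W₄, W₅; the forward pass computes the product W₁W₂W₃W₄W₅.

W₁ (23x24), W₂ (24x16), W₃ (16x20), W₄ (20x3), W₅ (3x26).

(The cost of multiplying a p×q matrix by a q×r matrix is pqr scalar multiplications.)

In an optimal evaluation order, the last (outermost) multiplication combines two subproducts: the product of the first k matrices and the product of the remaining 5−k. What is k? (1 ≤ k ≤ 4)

Adjacent pairs: W₁W₂ = 23·24·16 = 8832; W₂W₃ = 24·16·20 = 7680; W₃W₄ = 16·20·3 = 960; W₄W₅ = 20·3·26 = 1560.
Length 3: W₁..W₃: k=1: 0+7680+23·24·20=18720; k=2: 8832+0+23·16·20=16192 → min 16192 | W₂..W₄: k=2: 0+960+24·16·3=2112; k=3: 7680+0+24·20·3=9120 → min 2112 | W₃..W₅: k=3: 0+1560+16·20·26=9880; k=4: 960+0+16·3·26=2208 → min 2208.
Length 4: W₁..W₄: k=1: 0+2112+23·24·3=3768; k=2: 8832+960+23·16·3=10896; k=3: 16192+0+23·20·3=17572 → min 3768 | W₂..W₅: k=2: 0+2208+24·16·26=12192; k=3: 7680+1560+24·20·26=21720; k=4: 2112+0+24·3·26=3984 → min 3984.
Top-level splits: k=1: (W₁..W₁)·(W₂..W₅) → 0+3984+23·24·26 = 18336; k=2: (W₁..W₂)·(W₃..W₅) → 8832+2208+23·16·26 = 20608; k=3: (W₁..W₃)·(W₄..W₅) → 16192+1560+23·20·26 = 29712; k=4: (W₁..W₄)·(W₅..W₅) → 3768+0+23·3·26 = 5562.
Best split is after W₄, i.e. k = 4.

4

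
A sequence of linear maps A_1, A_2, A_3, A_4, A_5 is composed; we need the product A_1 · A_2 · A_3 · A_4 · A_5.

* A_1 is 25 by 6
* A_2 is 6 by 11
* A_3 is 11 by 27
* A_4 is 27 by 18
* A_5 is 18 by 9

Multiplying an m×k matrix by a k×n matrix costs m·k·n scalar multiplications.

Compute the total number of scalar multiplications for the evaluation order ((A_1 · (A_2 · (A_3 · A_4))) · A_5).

(A_3 · A_4): 11×27 by 27×18 → 11×18, cost 11·27·18 = 5346
(A_2 · (A_3 · A_4)): 6×11 by 11×18 → 6×18, cost 6·11·18 = 1188; cumulative 6534
(A_1 · (A_2 · (A_3 · A_4))): 25×6 by 6×18 → 25×18, cost 25·6·18 = 2700; cumulative 9234
((A_1 · (A_2 · (A_3 · A_4))) · A_5): 25×18 by 18×9 → 25×9, cost 25·18·9 = 4050; cumulative 13284
Total: 13284 scalar multiplications.

13284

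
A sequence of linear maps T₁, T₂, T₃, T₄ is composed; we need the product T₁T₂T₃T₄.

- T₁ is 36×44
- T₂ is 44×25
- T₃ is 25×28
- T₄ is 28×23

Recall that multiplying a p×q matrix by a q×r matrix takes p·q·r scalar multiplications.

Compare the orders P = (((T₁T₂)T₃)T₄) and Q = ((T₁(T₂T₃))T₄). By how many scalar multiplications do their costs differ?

10352

Order P = (((T₁T₂)T₃)T₄): (T₁T₂): 36×44 by 44×25 → 36×25, cost 36·44·25 = 39600; ((T₁T₂)T₃): 36×25 by 25×28 → 36×28, cost 36·25·28 = 25200; cumulative 64800; (((T₁T₂)T₃)T₄): 36×28 by 28×23 → 36×23, cost 36·28·23 = 23184; cumulative 87984. Total 87984.
Order Q = ((T₁(T₂T₃))T₄): (T₂T₃): 44×25 by 25×28 → 44×28, cost 44·25·28 = 30800; (T₁(T₂T₃)): 36×44 by 44×28 → 36×28, cost 36·44·28 = 44352; cumulative 75152; ((T₁(T₂T₃))T₄): 36×28 by 28×23 → 36×23, cost 36·28·23 = 23184; cumulative 98336. Total 98336.
Difference: |87984 − 98336| = 10352.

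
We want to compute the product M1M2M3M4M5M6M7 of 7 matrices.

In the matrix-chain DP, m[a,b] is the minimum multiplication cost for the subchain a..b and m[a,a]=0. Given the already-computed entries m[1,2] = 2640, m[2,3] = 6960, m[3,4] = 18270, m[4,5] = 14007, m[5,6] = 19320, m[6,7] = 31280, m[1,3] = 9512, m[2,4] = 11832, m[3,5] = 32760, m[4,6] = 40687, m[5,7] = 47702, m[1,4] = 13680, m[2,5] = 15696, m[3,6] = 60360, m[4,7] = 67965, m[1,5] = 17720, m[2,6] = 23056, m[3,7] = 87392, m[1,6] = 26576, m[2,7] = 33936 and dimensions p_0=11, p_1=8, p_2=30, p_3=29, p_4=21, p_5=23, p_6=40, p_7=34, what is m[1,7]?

m[1,7] = min over k∈[1,6] of m[1,k]+m[k+1,7]+p_{0}·p_k·p_{7}.
k=1: 0 + 33936 + 11·8·34 = 36928; k=2: 2640 + 87392 + 11·30·34 = 101252; k=3: 9512 + 67965 + 11·29·34 = 88323; k=4: 13680 + 47702 + 11·21·34 = 69236; k=5: 17720 + 31280 + 11·23·34 = 57602; k=6: 26576 + 0 + 11·40·34 = 41536.
Minimum: 36928 at k=1.

36928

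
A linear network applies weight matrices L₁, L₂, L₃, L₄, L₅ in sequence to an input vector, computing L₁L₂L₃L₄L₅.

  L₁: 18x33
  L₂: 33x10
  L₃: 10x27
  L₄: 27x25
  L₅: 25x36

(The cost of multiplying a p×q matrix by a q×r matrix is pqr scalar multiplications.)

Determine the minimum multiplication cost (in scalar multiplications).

Adjacent pairs: L₁L₂ = 18·33·10 = 5940; L₂L₃ = 33·10·27 = 8910; L₃L₄ = 10·27·25 = 6750; L₄L₅ = 27·25·36 = 24300.
Length 3: L₁..L₃: k=1: 0+8910+18·33·27=24948; k=2: 5940+0+18·10·27=10800 → min 10800 | L₂..L₄: k=2: 0+6750+33·10·25=15000; k=3: 8910+0+33·27·25=31185 → min 15000 | L₃..L₅: k=3: 0+24300+10·27·36=34020; k=4: 6750+0+10·25·36=15750 → min 15750.
Length 4: L₁..L₄: k=1: 0+15000+18·33·25=29850; k=2: 5940+6750+18·10·25=17190; k=3: 10800+0+18·27·25=22950 → min 17190 | L₂..L₅: k=2: 0+15750+33·10·36=27630; k=3: 8910+24300+33·27·36=65286; k=4: 15000+0+33·25·36=44700 → min 27630.
Length 5: L₁..L₅: k=1: 0+27630+18·33·36=49014; k=2: 5940+15750+18·10·36=28170; k=3: 10800+24300+18·27·36=52596; k=4: 17190+0+18·25·36=33390 → min 28170.
Optimal order: ((L₁L₂)((L₃L₄)L₅)) with cost 28170.

28170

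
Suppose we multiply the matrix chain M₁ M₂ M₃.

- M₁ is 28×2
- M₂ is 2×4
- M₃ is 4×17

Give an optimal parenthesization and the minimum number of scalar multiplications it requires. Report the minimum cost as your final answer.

(M₁ (M₂ M₃)): cost 1088.
((M₁ M₂) M₃): cost 2128.
Optimal: (M₁ (M₂ M₃)) with cost 1088.

1088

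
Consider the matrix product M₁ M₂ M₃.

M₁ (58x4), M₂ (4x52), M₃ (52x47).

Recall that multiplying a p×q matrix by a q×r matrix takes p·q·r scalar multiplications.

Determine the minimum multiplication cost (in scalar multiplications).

Order (M₁ (M₂ M₃)): (M₂ M₃): 4×52 by 52×47 → 4×47, cost 4·52·47 = 9776; (M₁ (M₂ M₃)): 58×4 by 4×47 → 58×47, cost 58·4·47 = 10904; cumulative 20680. Total 20680.
Order ((M₁ M₂) M₃): (M₁ M₂): 58×4 by 4×52 → 58×52, cost 58·4·52 = 12064; ((M₁ M₂) M₃): 58×52 by 52×47 → 58×47, cost 58·52·47 = 141752; cumulative 153816. Total 153816.
Minimum: 20680.

20680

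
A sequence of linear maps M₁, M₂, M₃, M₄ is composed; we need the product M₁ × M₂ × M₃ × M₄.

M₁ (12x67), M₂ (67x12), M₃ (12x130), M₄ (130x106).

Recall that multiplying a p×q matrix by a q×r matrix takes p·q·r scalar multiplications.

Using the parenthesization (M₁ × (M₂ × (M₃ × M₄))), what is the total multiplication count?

335808

(M₃ × M₄): 12×130 by 130×106 → 12×106, cost 12·130·106 = 165360
(M₂ × (M₃ × M₄)): 67×12 by 12×106 → 67×106, cost 67·12·106 = 85224; cumulative 250584
(M₁ × (M₂ × (M₃ × M₄))): 12×67 by 67×106 → 12×106, cost 12·67·106 = 85224; cumulative 335808
Total: 335808 scalar multiplications.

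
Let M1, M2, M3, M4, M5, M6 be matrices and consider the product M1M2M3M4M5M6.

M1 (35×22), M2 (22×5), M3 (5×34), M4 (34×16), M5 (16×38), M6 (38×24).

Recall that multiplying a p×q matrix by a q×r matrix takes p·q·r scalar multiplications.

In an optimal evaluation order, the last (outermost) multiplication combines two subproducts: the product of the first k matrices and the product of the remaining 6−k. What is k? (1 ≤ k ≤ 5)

Adjacent pairs: M1M2 = 35·22·5 = 3850; M2M3 = 22·5·34 = 3740; M3M4 = 5·34·16 = 2720; M4M5 = 34·16·38 = 20672; M5M6 = 16·38·24 = 14592.
Length 3: M1..M3: k=1: 0+3740+35·22·34=29920; k=2: 3850+0+35·5·34=9800 → min 9800 | M2..M4: k=2: 0+2720+22·5·16=4480; k=3: 3740+0+22·34·16=15708 → min 4480 | M3..M5: k=3: 0+20672+5·34·38=27132; k=4: 2720+0+5·16·38=5760 → min 5760 | M4..M6: k=4: 0+14592+34·16·24=27648; k=5: 20672+0+34·38·24=51680 → min 27648.
Length 4: M1..M4: k=1: 0+4480+35·22·16=16800; k=2: 3850+2720+35·5·16=9370; k=3: 9800+0+35·34·16=28840 → min 9370 | M2..M5: k=2: 0+5760+22·5·38=9940; k=3: 3740+20672+22·34·38=52836; k=4: 4480+0+22·16·38=17856 → min 9940 | M3..M6: k=3: 0+27648+5·34·24=31728; k=4: 2720+14592+5·16·24=19232; k=5: 5760+0+5·38·24=10320 → min 10320.
Length 5: M1..M5: k=1: 0+9940+35·22·38=39200; k=2: 3850+5760+35·5·38=16260; k=3: 9800+20672+35·34·38=75692; k=4: 9370+0+35·16·38=30650 → min 16260 | M2..M6: k=2: 0+10320+22·5·24=12960; k=3: 3740+27648+22·34·24=49340; k=4: 4480+14592+22·16·24=27520; k=5: 9940+0+22·38·24=30004 → min 12960.
Top-level splits: k=1: (M1..M1)·(M2..M6) → 0+12960+35·22·24 = 31440; k=2: (M1..M2)·(M3..M6) → 3850+10320+35·5·24 = 18370; k=3: (M1..M3)·(M4..M6) → 9800+27648+35·34·24 = 66008; k=4: (M1..M4)·(M5..M6) → 9370+14592+35·16·24 = 37402; k=5: (M1..M5)·(M6..M6) → 16260+0+35·38·24 = 48180.
Best split is after M2, i.e. k = 2.

2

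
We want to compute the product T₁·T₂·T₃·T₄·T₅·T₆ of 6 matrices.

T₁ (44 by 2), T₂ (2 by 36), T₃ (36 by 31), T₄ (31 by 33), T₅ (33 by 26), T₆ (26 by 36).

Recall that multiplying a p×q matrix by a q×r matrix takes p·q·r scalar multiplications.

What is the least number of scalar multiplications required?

Adjacent pairs: T₁T₂ = 44·2·36 = 3168; T₂T₃ = 2·36·31 = 2232; T₃T₄ = 36·31·33 = 36828; T₄T₅ = 31·33·26 = 26598; T₅T₆ = 33·26·36 = 30888.
Length 3: T₁..T₃: k=1: 0+2232+44·2·31=4960; k=2: 3168+0+44·36·31=52272 → min 4960 | T₂..T₄: k=2: 0+36828+2·36·33=39204; k=3: 2232+0+2·31·33=4278 → min 4278 | T₃..T₅: k=3: 0+26598+36·31·26=55614; k=4: 36828+0+36·33·26=67716 → min 55614 | T₄..T₆: k=4: 0+30888+31·33·36=67716; k=5: 26598+0+31·26·36=55614 → min 55614.
Length 4: T₁..T₄: k=1: 0+4278+44·2·33=7182; k=2: 3168+36828+44·36·33=92268; k=3: 4960+0+44·31·33=49972 → min 7182 | T₂..T₅: k=2: 0+55614+2·36·26=57486; k=3: 2232+26598+2·31·26=30442; k=4: 4278+0+2·33·26=5994 → min 5994 | T₃..T₆: k=3: 0+55614+36·31·36=95790; k=4: 36828+30888+36·33·36=110484; k=5: 55614+0+36·26·36=89310 → min 89310.
Length 5: T₁..T₅: k=1: 0+5994+44·2·26=8282; k=2: 3168+55614+44·36·26=99966; k=3: 4960+26598+44·31·26=67022; k=4: 7182+0+44·33·26=44934 → min 8282 | T₂..T₆: k=2: 0+89310+2·36·36=91902; k=3: 2232+55614+2·31·36=60078; k=4: 4278+30888+2·33·36=37542; k=5: 5994+0+2·26·36=7866 → min 7866.
Length 6: T₁..T₆: k=1: 0+7866+44·2·36=11034; k=2: 3168+89310+44·36·36=149502; k=3: 4960+55614+44·31·36=109678; k=4: 7182+30888+44·33·36=90342; k=5: 8282+0+44·26·36=49466 → min 11034.
Optimal order: (T₁·((((T₂·T₃)·T₄)·T₅)·T₆)) with cost 11034.

11034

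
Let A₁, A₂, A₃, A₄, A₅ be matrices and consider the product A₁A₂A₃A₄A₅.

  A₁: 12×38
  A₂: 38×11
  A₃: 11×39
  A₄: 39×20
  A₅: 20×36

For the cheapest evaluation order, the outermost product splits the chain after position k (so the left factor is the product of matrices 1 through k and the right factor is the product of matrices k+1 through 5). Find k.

Adjacent pairs: A₁A₂ = 12·38·11 = 5016; A₂A₃ = 38·11·39 = 16302; A₃A₄ = 11·39·20 = 8580; A₄A₅ = 39·20·36 = 28080.
Length 3: A₁..A₃: k=1: 0+16302+12·38·39=34086; k=2: 5016+0+12·11·39=10164 → min 10164 | A₂..A₄: k=2: 0+8580+38·11·20=16940; k=3: 16302+0+38·39·20=45942 → min 16940 | A₃..A₅: k=3: 0+28080+11·39·36=43524; k=4: 8580+0+11·20·36=16500 → min 16500.
Length 4: A₁..A₄: k=1: 0+16940+12·38·20=26060; k=2: 5016+8580+12·11·20=16236; k=3: 10164+0+12·39·20=19524 → min 16236 | A₂..A₅: k=2: 0+16500+38·11·36=31548; k=3: 16302+28080+38·39·36=97734; k=4: 16940+0+38·20·36=44300 → min 31548.
Top-level splits: k=1: (A₁..A₁)·(A₂..A₅) → 0+31548+12·38·36 = 47964; k=2: (A₁..A₂)·(A₃..A₅) → 5016+16500+12·11·36 = 26268; k=3: (A₁..A₃)·(A₄..A₅) → 10164+28080+12·39·36 = 55092; k=4: (A₁..A₄)·(A₅..A₅) → 16236+0+12·20·36 = 24876.
Best split is after A₄, i.e. k = 4.

4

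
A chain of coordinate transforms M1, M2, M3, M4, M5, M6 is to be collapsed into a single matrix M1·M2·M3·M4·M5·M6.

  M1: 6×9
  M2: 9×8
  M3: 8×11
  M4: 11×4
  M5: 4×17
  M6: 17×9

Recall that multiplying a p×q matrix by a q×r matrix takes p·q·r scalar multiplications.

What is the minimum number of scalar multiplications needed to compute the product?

Adjacent pairs: M1M2 = 6·9·8 = 432; M2M3 = 9·8·11 = 792; M3M4 = 8·11·4 = 352; M4M5 = 11·4·17 = 748; M5M6 = 4·17·9 = 612.
Length 3: M1..M3: k=1: 0+792+6·9·11=1386; k=2: 432+0+6·8·11=960 → min 960 | M2..M4: k=2: 0+352+9·8·4=640; k=3: 792+0+9·11·4=1188 → min 640 | M3..M5: k=3: 0+748+8·11·17=2244; k=4: 352+0+8·4·17=896 → min 896 | M4..M6: k=4: 0+612+11·4·9=1008; k=5: 748+0+11·17·9=2431 → min 1008.
Length 4: M1..M4: k=1: 0+640+6·9·4=856; k=2: 432+352+6·8·4=976; k=3: 960+0+6·11·4=1224 → min 856 | M2..M5: k=2: 0+896+9·8·17=2120; k=3: 792+748+9·11·17=3223; k=4: 640+0+9·4·17=1252 → min 1252 | M3..M6: k=3: 0+1008+8·11·9=1800; k=4: 352+612+8·4·9=1252; k=5: 896+0+8·17·9=2120 → min 1252.
Length 5: M1..M5: k=1: 0+1252+6·9·17=2170; k=2: 432+896+6·8·17=2144; k=3: 960+748+6·11·17=2830; k=4: 856+0+6·4·17=1264 → min 1264 | M2..M6: k=2: 0+1252+9·8·9=1900; k=3: 792+1008+9·11·9=2691; k=4: 640+612+9·4·9=1576; k=5: 1252+0+9·17·9=2629 → min 1576.
Length 6: M1..M6: k=1: 0+1576+6·9·9=2062; k=2: 432+1252+6·8·9=2116; k=3: 960+1008+6·11·9=2562; k=4: 856+612+6·4·9=1684; k=5: 1264+0+6·17·9=2182 → min 1684.
Optimal order: ((M1·(M2·(M3·M4)))·(M5·M6)) with cost 1684.

1684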